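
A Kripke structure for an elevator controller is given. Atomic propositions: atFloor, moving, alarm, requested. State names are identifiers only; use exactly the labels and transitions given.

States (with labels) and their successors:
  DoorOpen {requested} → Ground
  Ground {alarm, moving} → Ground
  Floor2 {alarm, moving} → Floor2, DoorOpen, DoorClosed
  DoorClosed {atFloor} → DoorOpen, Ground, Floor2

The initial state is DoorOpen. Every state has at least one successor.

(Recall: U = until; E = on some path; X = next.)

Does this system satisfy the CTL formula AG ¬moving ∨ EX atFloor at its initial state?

Violated

States satisfying ¬moving: {DoorOpen, DoorClosed}.
States satisfying AG ¬moving: ∅.
States satisfying atFloor: {DoorClosed}.
States satisfying EX atFloor: {Floor2}.
States satisfying AG ¬moving ∨ EX atFloor: {Floor2}.
DoorOpen ∉ Sat(AG ¬moving ∨ EX atFloor).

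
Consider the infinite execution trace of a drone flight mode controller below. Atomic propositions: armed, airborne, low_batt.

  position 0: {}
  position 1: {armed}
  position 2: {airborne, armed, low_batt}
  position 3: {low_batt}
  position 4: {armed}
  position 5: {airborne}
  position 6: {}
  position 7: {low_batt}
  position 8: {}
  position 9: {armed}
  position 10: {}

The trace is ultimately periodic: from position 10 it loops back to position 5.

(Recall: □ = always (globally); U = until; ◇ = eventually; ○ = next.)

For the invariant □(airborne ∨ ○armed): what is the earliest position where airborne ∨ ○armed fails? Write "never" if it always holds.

4

Check airborne ∨ ○armed at each position in order: 0 ✓, 1 ✓, 2 ✓, 3 ✓.
At position 4 the labels are {armed} and the next position 5 has {airborne}, so airborne ∨ ○armed is false there. This is the first violation.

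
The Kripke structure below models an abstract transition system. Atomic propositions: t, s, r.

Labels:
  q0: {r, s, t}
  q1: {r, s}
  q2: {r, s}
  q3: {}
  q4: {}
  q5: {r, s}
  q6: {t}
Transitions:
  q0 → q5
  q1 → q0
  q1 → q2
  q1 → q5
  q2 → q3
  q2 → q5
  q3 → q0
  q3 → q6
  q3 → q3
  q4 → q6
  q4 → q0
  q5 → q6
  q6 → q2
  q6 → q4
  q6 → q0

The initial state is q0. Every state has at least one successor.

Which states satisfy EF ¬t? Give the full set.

{q0, q1, q2, q3, q4, q5, q6}

States satisfying ¬t: {q1, q2, q3, q4, q5}.
States satisfying EF ¬t: {q0, q1, q2, q3, q4, q5, q6}.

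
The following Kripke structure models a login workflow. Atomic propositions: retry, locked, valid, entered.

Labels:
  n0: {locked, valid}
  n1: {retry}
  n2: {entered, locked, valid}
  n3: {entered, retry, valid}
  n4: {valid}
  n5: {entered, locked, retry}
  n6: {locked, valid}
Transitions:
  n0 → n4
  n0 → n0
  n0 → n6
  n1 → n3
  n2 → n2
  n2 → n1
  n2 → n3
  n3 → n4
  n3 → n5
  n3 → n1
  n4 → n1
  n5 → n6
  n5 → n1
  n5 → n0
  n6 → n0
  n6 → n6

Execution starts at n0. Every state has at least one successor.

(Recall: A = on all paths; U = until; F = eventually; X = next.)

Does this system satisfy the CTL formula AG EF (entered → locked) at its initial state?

States satisfying EF (entered → locked): {n0, n1, n2, n3, n4, n5, n6}.
States satisfying AG EF (entered → locked): {n0, n1, n2, n3, n4, n5, n6}.
Every state reachable from n0 satisfies EF (entered → locked).
n0 ∈ Sat(AG EF (entered → locked)).

Holds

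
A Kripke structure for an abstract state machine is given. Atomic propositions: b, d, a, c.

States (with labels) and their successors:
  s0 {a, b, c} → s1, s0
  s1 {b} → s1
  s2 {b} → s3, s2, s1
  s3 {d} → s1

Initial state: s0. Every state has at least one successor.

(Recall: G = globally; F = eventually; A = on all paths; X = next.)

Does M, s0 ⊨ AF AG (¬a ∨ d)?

No

States satisfying AG (¬a ∨ d): {s1, s2, s3}.
States satisfying AF AG (¬a ∨ d): {s1, s2, s3}.
There is a path from s0 along which AG (¬a ∨ d) never holds.
s0 ∉ Sat(AF AG (¬a ∨ d)).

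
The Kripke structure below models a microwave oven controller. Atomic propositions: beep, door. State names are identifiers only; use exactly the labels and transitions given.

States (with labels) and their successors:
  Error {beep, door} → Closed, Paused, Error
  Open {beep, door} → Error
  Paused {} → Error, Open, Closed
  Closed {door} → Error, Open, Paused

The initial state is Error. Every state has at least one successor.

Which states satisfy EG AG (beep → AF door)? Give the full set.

{Error, Open, Paused, Closed}

States satisfying AG (beep → AF door): {Error, Open, Paused, Closed}.
States satisfying EG AG (beep → AF door): {Error, Open, Paused, Closed}.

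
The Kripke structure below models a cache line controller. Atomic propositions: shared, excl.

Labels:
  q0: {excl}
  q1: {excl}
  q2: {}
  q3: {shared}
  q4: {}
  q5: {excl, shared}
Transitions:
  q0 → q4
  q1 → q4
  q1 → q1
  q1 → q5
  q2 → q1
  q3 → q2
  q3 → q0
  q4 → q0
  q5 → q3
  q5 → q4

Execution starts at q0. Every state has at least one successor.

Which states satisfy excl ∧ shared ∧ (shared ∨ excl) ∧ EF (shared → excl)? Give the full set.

{q5}

States satisfying excl ∧ shared: {q5}.
States satisfying shared ∨ excl: {q0, q1, q3, q5}.
States satisfying excl ∧ shared ∧ (shared ∨ excl): {q5}.
States satisfying shared → excl: {q0, q1, q2, q4, q5}.
States satisfying EF (shared → excl): {q0, q1, q2, q3, q4, q5}.
States satisfying excl ∧ shared ∧ (shared ∨ excl) ∧ EF (shared → excl): {q5}.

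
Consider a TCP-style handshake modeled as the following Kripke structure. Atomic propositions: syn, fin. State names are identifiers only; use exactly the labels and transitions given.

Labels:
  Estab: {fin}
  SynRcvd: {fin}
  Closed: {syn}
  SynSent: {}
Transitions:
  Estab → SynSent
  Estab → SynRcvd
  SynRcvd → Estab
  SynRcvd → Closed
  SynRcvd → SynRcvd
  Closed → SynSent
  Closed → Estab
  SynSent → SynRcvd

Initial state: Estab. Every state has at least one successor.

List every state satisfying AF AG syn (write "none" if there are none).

States satisfying AG syn: ∅.
States satisfying AF AG syn: ∅.

none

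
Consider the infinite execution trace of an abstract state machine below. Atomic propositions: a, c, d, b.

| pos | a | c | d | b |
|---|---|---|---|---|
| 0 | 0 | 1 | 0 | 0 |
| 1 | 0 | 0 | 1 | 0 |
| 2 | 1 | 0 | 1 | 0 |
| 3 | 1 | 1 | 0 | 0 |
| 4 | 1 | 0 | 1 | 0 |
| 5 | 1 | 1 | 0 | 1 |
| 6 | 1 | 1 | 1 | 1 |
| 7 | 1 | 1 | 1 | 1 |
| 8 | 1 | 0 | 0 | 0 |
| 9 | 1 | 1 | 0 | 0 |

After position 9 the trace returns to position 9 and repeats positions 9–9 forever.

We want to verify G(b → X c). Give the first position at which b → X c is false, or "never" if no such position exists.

7

Check b → X c at each position in order: 0 ✓, 1 ✓, 2 ✓, 3 ✓, 4 ✓, 5 ✓, 6 ✓.
At position 7 the labels are {a, b, c, d} and the next position 8 has {a}, so b → X c is false there. This is the first violation.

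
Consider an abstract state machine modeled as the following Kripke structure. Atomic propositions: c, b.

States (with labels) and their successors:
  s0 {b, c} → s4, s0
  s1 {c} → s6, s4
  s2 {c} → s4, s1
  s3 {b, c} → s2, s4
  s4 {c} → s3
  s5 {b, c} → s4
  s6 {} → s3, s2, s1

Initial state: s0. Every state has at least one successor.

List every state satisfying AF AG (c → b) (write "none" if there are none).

States satisfying AG (c → b): ∅.
States satisfying AF AG (c → b): ∅.

none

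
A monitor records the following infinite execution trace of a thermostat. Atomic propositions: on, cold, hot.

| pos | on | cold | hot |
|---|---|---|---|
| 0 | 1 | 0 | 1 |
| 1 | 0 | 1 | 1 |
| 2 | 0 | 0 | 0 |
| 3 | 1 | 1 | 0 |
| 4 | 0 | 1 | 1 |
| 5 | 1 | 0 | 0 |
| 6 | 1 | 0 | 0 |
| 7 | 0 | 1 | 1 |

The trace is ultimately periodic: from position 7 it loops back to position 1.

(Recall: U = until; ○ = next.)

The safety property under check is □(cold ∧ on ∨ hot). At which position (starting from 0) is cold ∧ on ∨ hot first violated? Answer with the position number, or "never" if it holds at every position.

2

Check cold ∧ on ∨ hot at each position in order: 0 ✓, 1 ✓.
At position 2 the labels are {}, so cold ∧ on ∨ hot is false there. This is the first violation.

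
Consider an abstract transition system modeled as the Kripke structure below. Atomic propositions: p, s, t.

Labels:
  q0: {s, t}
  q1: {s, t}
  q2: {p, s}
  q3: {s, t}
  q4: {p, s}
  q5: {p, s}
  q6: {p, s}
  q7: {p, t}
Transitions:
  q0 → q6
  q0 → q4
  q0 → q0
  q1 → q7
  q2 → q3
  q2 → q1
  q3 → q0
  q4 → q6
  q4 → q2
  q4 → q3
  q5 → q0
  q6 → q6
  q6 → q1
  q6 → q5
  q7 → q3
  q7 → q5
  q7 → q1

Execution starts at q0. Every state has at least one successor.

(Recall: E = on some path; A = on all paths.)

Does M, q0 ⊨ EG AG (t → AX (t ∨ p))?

Holds

States satisfying AG (t → AX (t ∨ p)): {q0, q1, q2, q3, q4, q5, q6, q7}.
States satisfying EG AG (t → AX (t ∨ p)): {q0, q1, q2, q3, q4, q5, q6, q7}.
q0 ∈ Sat(EG AG (t → AX (t ∨ p))).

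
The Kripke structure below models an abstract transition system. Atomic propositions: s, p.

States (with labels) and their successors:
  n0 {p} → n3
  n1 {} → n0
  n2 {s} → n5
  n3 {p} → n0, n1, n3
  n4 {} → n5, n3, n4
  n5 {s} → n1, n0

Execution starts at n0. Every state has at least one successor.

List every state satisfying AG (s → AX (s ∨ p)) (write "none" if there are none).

{n0, n1, n3}

States satisfying s → AX (s ∨ p): {n0, n1, n2, n3, n4}.
States satisfying AG (s → AX (s ∨ p)): {n0, n1, n3}.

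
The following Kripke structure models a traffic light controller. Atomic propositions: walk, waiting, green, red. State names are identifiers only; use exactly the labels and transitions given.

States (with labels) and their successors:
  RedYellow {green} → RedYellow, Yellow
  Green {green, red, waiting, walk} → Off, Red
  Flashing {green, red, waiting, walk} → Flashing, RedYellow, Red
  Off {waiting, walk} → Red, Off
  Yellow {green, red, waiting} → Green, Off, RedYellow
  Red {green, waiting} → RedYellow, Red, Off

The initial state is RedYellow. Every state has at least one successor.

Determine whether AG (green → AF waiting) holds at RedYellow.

No

States satisfying green → AF waiting: {Green, Flashing, Off, Yellow, Red}.
States satisfying AG (green → AF waiting): ∅.
RedYellow is reachable from RedYellow and violates green → AF waiting, so AG fails at RedYellow.
RedYellow ∉ Sat(AG (green → AF waiting)).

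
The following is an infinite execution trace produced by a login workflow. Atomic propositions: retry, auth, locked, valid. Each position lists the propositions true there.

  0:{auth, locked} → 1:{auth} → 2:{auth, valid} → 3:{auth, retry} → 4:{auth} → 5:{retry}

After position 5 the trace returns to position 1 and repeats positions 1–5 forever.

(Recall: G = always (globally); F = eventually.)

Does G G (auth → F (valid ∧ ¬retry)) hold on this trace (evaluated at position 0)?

G (auth → F (valid ∧ ¬retry)) holds at every position 0..5, and those are all positions ever visited, so G G (auth → F (valid ∧ ¬retry)) holds.

Holds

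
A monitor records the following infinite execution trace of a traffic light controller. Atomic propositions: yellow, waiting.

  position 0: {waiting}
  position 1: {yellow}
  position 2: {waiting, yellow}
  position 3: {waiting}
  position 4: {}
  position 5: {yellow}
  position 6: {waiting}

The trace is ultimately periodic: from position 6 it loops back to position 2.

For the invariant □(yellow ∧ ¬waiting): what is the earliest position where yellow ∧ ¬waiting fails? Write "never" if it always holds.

At position 0 the labels are {waiting}, so yellow ∧ ¬waiting is false there. This is the first violation.

0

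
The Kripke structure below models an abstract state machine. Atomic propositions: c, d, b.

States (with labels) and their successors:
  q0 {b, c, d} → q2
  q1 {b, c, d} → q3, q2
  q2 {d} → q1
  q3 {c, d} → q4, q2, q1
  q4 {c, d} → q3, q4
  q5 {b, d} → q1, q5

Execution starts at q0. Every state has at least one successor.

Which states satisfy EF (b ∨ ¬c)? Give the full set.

{q0, q1, q2, q3, q4, q5}

States satisfying b ∨ ¬c: {q0, q1, q2, q5}.
States satisfying EF (b ∨ ¬c): {q0, q1, q2, q3, q4, q5}.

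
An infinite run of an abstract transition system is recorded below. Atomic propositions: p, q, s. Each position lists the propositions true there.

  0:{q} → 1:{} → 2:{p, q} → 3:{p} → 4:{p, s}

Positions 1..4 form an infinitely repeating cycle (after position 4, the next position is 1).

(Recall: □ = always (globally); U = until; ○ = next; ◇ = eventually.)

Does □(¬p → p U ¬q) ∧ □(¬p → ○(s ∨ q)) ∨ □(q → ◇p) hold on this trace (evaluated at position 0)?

q → ◇p holds at every position 0..4, and those are all positions ever visited, so □(q → ◇p) holds.
Positions where q holds: 0, 2.
Check ◇p at each: 0→ok, 2→ok.
At position 0: □(¬p → p U ¬q) ∧ □(¬p → ○(s ∨ q)) is false; □(q → ◇p) is true; so □(¬p → p U ¬q) ∧ □(¬p → ○(s ∨ q)) ∨ □(q → ◇p) is true.

Holds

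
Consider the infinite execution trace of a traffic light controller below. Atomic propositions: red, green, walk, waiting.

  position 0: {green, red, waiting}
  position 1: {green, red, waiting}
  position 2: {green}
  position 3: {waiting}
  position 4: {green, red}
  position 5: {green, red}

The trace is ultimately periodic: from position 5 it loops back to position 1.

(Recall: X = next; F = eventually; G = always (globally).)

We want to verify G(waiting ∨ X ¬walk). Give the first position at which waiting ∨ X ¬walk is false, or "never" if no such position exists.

never

waiting ∨ X ¬walk holds at every position 0..5, and those are all the positions the trace ever visits, so the invariant G(waiting ∨ X ¬walk) is never violated.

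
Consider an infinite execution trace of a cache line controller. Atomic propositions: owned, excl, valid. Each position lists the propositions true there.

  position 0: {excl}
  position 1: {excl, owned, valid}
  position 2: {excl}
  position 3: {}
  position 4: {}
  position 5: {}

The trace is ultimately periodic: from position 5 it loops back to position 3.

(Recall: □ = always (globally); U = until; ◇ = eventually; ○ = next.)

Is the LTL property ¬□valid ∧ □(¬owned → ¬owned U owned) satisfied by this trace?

Does not hold

¬owned → ¬owned U owned must hold at every position from 0 onward. It fails at position 2, so □(¬owned → ¬owned U owned) is false.
Positions where ¬owned holds: 0, 2, 3, 4, 5.
Check ¬owned U owned at each: 0→ok, 2→fails, 3→fails, 4→fails, 5→fails.
At position 0: ¬□valid is true; □(¬owned → ¬owned U owned) is false; so ¬□valid ∧ □(¬owned → ¬owned U owned) is false.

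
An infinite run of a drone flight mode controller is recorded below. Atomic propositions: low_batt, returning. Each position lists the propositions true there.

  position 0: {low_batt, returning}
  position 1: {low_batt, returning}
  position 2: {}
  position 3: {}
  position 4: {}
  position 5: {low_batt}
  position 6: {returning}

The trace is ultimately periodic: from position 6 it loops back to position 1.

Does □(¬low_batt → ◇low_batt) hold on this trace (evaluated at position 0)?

Yes

¬low_batt → ◇low_batt holds at every position 0..6, and those are all positions ever visited, so □(¬low_batt → ◇low_batt) holds.
Positions where ¬low_batt holds: 2, 3, 4, 6.
Check ◇low_batt at each: 2→ok, 3→ok, 4→ok, 6→ok.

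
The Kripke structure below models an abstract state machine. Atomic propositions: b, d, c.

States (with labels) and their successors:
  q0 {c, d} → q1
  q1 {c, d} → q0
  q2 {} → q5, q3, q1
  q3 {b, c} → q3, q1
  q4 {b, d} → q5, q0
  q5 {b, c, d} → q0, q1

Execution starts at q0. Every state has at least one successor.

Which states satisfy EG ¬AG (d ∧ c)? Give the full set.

{q2, q3}

States satisfying ¬AG (d ∧ c): {q2, q3, q4}.
States satisfying EG ¬AG (d ∧ c): {q2, q3}.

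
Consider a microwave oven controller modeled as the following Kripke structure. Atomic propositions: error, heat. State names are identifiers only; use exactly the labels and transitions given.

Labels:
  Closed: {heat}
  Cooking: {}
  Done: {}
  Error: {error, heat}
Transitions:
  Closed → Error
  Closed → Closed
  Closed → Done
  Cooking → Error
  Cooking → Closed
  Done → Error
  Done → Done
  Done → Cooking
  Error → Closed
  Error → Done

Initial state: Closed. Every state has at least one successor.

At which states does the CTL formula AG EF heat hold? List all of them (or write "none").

{Closed, Cooking, Done, Error}

States satisfying EF heat: {Closed, Cooking, Done, Error}.
States satisfying AG EF heat: {Closed, Cooking, Done, Error}.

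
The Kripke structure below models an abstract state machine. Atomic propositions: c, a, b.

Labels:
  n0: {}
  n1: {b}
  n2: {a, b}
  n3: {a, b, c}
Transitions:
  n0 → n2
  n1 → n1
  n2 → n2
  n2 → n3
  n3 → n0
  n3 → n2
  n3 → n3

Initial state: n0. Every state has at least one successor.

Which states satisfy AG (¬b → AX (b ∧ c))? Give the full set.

{n1}

States satisfying ¬b → AX (b ∧ c): {n1, n2, n3}.
States satisfying AG (¬b → AX (b ∧ c)): {n1}.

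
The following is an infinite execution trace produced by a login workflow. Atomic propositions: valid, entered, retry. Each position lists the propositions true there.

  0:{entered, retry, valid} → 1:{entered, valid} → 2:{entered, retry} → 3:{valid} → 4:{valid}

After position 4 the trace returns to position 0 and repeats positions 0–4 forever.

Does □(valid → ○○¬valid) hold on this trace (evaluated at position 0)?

valid → ○○¬valid must hold at every position from 0 onward. It fails at position 1, so □(valid → ○○¬valid) is false.
Positions where valid holds: 0, 1, 3, 4.
Check ○○¬valid at each: 0→ok, 1→fails, 3→fails, 4→fails.

Violated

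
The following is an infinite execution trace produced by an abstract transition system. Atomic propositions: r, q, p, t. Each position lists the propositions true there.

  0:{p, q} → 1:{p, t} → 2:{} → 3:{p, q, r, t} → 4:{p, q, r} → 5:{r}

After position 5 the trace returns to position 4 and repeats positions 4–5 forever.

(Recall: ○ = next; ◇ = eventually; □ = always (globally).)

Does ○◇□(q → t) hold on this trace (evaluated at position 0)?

The position after 0 is 1; ◇□(q → t) is false there.

No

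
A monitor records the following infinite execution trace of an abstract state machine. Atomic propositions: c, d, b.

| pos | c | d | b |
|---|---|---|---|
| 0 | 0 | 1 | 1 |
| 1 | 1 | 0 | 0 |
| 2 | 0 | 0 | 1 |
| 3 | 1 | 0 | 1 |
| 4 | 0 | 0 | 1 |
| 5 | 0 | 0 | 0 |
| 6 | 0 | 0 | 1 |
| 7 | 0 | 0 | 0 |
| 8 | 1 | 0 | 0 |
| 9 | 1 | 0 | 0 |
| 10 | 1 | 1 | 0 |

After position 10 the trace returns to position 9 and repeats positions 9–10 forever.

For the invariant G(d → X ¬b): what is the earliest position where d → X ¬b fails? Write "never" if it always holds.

never

d → X ¬b holds at every position 0..10, and those are all the positions the trace ever visits, so the invariant G(d → X ¬b) is never violated.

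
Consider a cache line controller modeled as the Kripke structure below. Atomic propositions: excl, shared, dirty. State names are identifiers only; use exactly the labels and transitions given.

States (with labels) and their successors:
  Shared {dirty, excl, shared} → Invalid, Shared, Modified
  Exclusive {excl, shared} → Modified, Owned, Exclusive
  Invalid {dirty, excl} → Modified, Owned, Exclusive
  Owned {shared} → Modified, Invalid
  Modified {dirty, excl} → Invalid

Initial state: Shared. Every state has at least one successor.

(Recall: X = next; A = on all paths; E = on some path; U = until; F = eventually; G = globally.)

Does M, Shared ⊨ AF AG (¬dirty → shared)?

States satisfying AG (¬dirty → shared): {Shared, Exclusive, Invalid, Owned, Modified}.
States satisfying AF AG (¬dirty → shared): {Shared, Exclusive, Invalid, Owned, Modified}.
Shared ∈ Sat(AF AG (¬dirty → shared)).

Satisfied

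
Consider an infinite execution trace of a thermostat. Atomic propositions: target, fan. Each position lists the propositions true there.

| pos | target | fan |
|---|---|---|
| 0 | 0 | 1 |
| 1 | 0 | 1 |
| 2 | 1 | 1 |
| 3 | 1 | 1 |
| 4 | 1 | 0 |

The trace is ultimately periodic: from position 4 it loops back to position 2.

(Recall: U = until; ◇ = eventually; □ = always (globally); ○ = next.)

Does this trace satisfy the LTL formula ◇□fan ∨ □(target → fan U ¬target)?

Does not hold

□fan is false at every position 0..4, so it never becomes true and ◇□fan fails.
target → fan U ¬target must hold at every position from 0 onward. It fails at position 2, so □(target → fan U ¬target) is false.
Positions where target holds: 2, 3, 4.
Check fan U ¬target at each: 2→fails, 3→fails, 4→fails.
At position 0: ◇□fan is false; □(target → fan U ¬target) is false; so ◇□fan ∨ □(target → fan U ¬target) is false.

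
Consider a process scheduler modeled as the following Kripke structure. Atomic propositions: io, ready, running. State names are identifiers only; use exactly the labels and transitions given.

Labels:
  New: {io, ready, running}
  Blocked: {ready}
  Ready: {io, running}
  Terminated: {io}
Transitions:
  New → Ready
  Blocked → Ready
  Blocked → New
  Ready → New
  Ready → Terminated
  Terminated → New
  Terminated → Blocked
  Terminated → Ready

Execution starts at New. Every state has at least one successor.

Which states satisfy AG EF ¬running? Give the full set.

States satisfying EF ¬running: {New, Blocked, Ready, Terminated}.
States satisfying AG EF ¬running: {New, Blocked, Ready, Terminated}.

{New, Blocked, Ready, Terminated}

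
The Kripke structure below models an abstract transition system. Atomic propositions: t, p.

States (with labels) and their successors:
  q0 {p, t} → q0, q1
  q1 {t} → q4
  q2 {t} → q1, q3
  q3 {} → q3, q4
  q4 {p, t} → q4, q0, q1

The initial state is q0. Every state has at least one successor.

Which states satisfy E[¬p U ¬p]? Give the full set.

States satisfying ¬p: {q1, q2, q3}.
States satisfying E[¬p U ¬p]: {q1, q2, q3}.

{q1, q2, q3}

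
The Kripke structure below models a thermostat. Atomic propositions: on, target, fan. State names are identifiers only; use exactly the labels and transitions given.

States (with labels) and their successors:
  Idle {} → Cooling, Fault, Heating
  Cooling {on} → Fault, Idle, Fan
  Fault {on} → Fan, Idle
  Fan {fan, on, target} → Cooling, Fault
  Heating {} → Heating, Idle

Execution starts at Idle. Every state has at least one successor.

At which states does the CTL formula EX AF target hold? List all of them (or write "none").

{Cooling, Fault}

States satisfying AF target: {Fan}.
States satisfying EX AF target: {Cooling, Fault}.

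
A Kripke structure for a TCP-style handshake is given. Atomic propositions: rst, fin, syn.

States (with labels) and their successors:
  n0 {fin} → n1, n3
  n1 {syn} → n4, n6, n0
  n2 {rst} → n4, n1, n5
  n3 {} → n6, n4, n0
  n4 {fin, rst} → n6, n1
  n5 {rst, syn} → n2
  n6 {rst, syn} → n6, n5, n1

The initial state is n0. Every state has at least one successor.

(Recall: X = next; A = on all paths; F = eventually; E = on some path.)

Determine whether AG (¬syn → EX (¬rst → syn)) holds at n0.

Satisfied

States satisfying ¬syn → EX (¬rst → syn): {n0, n1, n2, n3, n4, n5, n6}.
States satisfying AG (¬syn → EX (¬rst → syn)): {n0, n1, n2, n3, n4, n5, n6}.
Every state reachable from n0 satisfies ¬syn → EX (¬rst → syn).
n0 ∈ Sat(AG (¬syn → EX (¬rst → syn))).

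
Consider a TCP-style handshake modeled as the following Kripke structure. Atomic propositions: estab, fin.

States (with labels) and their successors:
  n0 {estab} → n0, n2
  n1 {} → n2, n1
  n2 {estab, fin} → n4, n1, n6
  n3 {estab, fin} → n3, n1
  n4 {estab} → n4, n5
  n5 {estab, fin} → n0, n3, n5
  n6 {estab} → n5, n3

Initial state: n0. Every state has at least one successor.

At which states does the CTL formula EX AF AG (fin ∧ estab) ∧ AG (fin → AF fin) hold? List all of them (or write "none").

none

States satisfying AF AG (fin ∧ estab): ∅.
States satisfying EX AF AG (fin ∧ estab): ∅.
States satisfying fin → AF fin: {n0, n1, n2, n3, n4, n5, n6}.
States satisfying AG (fin → AF fin): {n0, n1, n2, n3, n4, n5, n6}.
States satisfying EX AF AG (fin ∧ estab) ∧ AG (fin → AF fin): ∅.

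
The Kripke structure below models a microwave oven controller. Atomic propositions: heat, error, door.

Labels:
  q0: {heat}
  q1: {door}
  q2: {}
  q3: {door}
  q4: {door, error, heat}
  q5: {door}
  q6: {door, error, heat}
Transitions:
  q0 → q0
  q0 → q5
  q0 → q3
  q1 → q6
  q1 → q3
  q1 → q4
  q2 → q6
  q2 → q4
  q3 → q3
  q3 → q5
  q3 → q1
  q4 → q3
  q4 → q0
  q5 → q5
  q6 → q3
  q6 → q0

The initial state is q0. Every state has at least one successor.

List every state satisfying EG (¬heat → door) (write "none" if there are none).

{q0, q1, q3, q4, q5, q6}

States satisfying ¬heat → door: {q0, q1, q3, q4, q5, q6}.
States satisfying EG (¬heat → door): {q0, q1, q3, q4, q5, q6}.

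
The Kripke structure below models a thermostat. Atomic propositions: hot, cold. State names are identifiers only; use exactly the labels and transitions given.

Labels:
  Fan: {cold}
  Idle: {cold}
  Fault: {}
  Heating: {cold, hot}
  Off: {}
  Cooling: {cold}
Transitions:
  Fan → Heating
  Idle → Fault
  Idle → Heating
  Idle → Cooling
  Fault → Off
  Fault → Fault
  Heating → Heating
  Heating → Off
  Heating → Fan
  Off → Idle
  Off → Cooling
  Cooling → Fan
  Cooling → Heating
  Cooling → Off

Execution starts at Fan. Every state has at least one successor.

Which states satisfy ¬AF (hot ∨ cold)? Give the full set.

States satisfying hot ∨ cold: {Fan, Idle, Heating, Cooling}.
States satisfying AF (hot ∨ cold): {Fan, Idle, Heating, Off, Cooling}.
States satisfying ¬AF (hot ∨ cold): {Fault}.

{Fault}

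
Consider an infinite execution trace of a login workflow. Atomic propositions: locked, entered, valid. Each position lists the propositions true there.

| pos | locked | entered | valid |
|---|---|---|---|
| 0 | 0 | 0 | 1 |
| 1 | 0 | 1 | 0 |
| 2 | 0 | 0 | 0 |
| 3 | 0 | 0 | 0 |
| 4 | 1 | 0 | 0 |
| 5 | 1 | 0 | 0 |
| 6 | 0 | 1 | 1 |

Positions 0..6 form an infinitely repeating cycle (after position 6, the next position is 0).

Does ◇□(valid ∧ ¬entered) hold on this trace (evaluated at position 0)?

Violated

□(valid ∧ ¬entered) is false at every position 0..6, so it never becomes true and ◇□(valid ∧ ¬entered) fails.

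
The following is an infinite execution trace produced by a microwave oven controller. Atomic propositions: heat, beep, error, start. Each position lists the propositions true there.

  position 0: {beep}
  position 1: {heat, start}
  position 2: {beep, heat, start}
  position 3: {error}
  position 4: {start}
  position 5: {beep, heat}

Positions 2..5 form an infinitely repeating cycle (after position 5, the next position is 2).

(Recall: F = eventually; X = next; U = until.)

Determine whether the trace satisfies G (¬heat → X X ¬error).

Holds

¬heat → X X ¬error holds at every position 0..5, and those are all positions ever visited, so G (¬heat → X X ¬error) holds.
Positions where ¬heat holds: 0, 3, 4.
Check X X ¬error at each: 0→ok, 3→ok, 4→ok.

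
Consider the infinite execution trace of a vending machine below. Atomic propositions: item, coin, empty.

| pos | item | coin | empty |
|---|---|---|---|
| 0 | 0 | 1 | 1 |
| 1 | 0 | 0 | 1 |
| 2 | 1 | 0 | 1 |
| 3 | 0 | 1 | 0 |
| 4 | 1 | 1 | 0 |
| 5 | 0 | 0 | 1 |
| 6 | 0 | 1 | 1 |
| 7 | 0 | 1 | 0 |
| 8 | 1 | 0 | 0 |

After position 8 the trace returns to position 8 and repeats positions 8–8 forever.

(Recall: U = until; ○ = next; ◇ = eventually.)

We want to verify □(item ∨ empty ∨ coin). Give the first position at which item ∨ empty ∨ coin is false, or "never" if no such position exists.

item ∨ empty ∨ coin holds at every position 0..8, and those are all the positions the trace ever visits, so the invariant □(item ∨ empty ∨ coin) is never violated.

never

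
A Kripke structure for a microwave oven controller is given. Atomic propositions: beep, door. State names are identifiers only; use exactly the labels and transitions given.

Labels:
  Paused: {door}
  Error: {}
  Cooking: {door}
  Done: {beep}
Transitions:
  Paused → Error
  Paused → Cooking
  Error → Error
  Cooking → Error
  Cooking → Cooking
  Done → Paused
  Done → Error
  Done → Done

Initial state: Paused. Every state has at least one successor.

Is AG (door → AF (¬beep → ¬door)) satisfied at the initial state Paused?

States satisfying door → AF (¬beep → ¬door): {Error, Done}.
States satisfying AG (door → AF (¬beep → ¬door)): {Error}.
Cooking is reachable from Paused and violates door → AF (¬beep → ¬door), so AG fails at Paused.
Paused ∉ Sat(AG (door → AF (¬beep → ¬door))).

No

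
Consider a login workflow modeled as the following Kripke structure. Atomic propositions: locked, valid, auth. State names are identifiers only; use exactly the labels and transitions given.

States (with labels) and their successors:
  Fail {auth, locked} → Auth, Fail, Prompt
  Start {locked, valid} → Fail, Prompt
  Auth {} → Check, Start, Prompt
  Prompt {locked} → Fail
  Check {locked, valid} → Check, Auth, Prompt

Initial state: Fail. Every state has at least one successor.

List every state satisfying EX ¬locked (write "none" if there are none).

{Fail, Check}

States satisfying ¬locked: {Auth}.
States satisfying EX ¬locked: {Fail, Check}.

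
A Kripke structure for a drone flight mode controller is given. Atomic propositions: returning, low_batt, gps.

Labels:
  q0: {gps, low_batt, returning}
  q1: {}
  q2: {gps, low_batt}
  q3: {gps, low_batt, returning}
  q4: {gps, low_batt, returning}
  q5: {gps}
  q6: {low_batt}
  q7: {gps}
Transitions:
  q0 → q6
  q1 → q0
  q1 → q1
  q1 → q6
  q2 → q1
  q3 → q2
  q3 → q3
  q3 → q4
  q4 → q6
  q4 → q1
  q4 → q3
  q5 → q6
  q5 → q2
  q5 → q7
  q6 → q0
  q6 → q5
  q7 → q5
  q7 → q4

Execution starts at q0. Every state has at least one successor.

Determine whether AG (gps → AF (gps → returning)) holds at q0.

States satisfying gps → AF (gps → returning): {q0, q1, q2, q3, q4, q6}.
States satisfying AG (gps → AF (gps → returning)): ∅.
q5 is reachable from q0 and violates gps → AF (gps → returning), so AG fails at q0.
q0 ∉ Sat(AG (gps → AF (gps → returning))).

No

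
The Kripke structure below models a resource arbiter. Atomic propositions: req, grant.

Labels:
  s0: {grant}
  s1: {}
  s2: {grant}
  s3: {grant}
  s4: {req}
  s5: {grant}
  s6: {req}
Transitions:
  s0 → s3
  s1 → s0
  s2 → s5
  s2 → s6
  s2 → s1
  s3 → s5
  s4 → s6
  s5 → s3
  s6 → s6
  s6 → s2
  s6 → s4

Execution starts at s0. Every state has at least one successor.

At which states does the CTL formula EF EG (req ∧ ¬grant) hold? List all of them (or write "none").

States satisfying EG (req ∧ ¬grant): {s4, s6}.
States satisfying EF EG (req ∧ ¬grant): {s2, s4, s6}.

{s2, s4, s6}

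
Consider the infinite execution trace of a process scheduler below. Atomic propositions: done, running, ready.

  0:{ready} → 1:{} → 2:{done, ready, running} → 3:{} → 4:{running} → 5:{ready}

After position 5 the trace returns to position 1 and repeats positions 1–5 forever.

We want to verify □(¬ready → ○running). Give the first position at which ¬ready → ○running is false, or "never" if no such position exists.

4

Check ¬ready → ○running at each position in order: 0 ✓, 1 ✓, 2 ✓, 3 ✓.
At position 4 the labels are {running} and the next position 5 has {ready}, so ¬ready → ○running is false there. This is the first violation.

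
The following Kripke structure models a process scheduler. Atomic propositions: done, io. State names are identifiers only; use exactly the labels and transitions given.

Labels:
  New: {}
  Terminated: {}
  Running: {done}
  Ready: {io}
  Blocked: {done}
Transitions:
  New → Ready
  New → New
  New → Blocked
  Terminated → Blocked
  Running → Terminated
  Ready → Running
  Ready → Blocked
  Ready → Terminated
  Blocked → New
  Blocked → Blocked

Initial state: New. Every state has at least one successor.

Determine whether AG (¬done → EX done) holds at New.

Holds

States satisfying ¬done → EX done: {New, Terminated, Running, Ready, Blocked}.
States satisfying AG (¬done → EX done): {New, Terminated, Running, Ready, Blocked}.
Every state reachable from New satisfies ¬done → EX done.
New ∈ Sat(AG (¬done → EX done)).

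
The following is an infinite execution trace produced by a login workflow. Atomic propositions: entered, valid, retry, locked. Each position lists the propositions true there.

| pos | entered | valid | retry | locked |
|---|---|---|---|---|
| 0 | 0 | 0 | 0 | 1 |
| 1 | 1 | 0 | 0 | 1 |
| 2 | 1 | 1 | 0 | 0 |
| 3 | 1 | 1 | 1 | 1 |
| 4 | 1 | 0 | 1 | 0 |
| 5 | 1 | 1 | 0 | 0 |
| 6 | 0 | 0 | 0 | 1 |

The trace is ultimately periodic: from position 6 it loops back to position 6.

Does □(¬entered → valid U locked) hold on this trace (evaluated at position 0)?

¬entered → valid U locked holds at every position 0..6, and those are all positions ever visited, so □(¬entered → valid U locked) holds.
Positions where ¬entered holds: 0, 6.
Check valid U locked at each: 0→ok, 6→ok.

Holds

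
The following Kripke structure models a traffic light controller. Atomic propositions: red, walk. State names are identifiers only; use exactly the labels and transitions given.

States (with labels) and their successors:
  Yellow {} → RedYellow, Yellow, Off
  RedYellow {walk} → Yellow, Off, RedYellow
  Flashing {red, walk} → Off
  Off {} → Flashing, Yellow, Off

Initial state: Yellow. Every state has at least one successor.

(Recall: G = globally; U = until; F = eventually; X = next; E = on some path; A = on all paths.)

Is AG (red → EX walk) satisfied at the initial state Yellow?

Violated

States satisfying red → EX walk: {Yellow, RedYellow, Off}.
States satisfying AG (red → EX walk): ∅.
Flashing is reachable from Yellow and violates red → EX walk, so AG fails at Yellow.
Yellow ∉ Sat(AG (red → EX walk)).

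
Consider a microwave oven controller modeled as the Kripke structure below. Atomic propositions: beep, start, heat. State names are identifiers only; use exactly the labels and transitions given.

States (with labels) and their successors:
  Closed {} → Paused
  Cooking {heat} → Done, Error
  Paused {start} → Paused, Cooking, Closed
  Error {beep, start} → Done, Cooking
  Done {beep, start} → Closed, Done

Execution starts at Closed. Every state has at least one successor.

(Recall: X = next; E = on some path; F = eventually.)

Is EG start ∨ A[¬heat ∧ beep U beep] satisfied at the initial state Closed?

Does not hold

States satisfying start: {Paused, Error, Done}.
States satisfying EG start: {Paused, Error, Done}.
States satisfying ¬heat ∧ beep: {Error, Done}.
States satisfying beep: {Error, Done}.
States satisfying A[¬heat ∧ beep U beep]: {Error, Done}.
States satisfying EG start ∨ A[¬heat ∧ beep U beep]: {Paused, Error, Done}.
Closed ∉ Sat(EG start ∨ A[¬heat ∧ beep U beep]).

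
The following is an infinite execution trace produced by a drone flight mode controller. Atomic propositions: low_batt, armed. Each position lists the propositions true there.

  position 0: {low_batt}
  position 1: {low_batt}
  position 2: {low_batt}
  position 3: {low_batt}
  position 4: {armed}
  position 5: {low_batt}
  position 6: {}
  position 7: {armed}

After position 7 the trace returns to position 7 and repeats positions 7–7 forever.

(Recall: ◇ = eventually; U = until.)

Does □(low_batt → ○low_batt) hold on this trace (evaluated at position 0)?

low_batt → ○low_batt must hold at every position from 0 onward. It fails at position 3, so □(low_batt → ○low_batt) is false.
Positions where low_batt holds: 0, 1, 2, 3, 5.
Check ○low_batt at each: 0→ok, 1→ok, 2→ok, 3→fails, 5→fails.

Does not hold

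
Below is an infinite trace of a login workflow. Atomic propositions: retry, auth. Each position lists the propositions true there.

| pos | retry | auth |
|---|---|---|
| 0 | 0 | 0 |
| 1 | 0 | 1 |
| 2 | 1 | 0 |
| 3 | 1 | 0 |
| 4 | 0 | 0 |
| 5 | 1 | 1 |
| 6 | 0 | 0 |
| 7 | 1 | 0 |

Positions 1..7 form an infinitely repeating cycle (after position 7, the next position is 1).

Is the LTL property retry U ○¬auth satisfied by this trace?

No

Walking from position 0: at position 0, ○¬auth has not yet held and retry fails, so retry U ○¬auth is false.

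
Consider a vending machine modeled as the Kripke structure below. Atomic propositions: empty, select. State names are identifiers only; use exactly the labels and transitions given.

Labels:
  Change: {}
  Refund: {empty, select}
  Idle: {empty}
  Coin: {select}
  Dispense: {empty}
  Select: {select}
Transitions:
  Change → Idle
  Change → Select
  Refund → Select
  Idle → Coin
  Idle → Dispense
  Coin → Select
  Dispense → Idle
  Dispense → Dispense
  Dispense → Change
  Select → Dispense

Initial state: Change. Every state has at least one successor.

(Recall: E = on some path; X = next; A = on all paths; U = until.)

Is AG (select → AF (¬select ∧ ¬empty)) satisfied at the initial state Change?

Does not hold

States satisfying select → AF (¬select ∧ ¬empty): {Change, Idle, Dispense}.
States satisfying AG (select → AF (¬select ∧ ¬empty)): ∅.
Coin is reachable from Change and violates select → AF (¬select ∧ ¬empty), so AG fails at Change.
Change ∉ Sat(AG (select → AF (¬select ∧ ¬empty))).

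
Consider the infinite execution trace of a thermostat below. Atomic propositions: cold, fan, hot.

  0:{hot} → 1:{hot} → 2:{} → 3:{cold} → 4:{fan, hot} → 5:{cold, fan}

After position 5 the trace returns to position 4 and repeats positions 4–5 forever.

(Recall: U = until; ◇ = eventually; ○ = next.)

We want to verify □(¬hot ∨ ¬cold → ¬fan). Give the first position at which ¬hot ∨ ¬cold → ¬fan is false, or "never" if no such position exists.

4

Check ¬hot ∨ ¬cold → ¬fan at each position in order: 0 ✓, 1 ✓, 2 ✓, 3 ✓.
At position 4 the labels are {fan, hot}, so ¬hot ∨ ¬cold → ¬fan is false there. This is the first violation.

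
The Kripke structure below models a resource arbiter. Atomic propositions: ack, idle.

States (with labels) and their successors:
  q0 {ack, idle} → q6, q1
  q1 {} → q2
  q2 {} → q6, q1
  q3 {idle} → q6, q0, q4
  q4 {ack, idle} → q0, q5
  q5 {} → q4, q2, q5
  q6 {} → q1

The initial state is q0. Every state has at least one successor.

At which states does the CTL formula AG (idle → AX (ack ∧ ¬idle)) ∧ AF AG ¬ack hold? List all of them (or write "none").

{q1, q2, q6}

States satisfying idle → AX (ack ∧ ¬idle): {q1, q2, q5, q6}.
States satisfying AG (idle → AX (ack ∧ ¬idle)): {q1, q2, q6}.
States satisfying AG ¬ack: {q1, q2, q6}.
States satisfying AF AG ¬ack: {q0, q1, q2, q6}.
States satisfying AG (idle → AX (ack ∧ ¬idle)) ∧ AF AG ¬ack: {q1, q2, q6}.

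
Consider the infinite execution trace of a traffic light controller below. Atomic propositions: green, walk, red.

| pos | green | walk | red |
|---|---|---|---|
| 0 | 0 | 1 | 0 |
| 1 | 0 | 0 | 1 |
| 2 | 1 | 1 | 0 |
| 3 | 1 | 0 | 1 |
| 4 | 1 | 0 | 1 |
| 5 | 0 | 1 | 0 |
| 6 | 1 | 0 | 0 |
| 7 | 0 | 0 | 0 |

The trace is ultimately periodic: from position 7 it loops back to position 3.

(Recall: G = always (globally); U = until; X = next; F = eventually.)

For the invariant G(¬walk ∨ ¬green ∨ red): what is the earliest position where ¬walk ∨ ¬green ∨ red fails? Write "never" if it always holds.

Check ¬walk ∨ ¬green ∨ red at each position in order: 0 ✓, 1 ✓.
At position 2 the labels are {green, walk}, so ¬walk ∨ ¬green ∨ red is false there. This is the first violation.

2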